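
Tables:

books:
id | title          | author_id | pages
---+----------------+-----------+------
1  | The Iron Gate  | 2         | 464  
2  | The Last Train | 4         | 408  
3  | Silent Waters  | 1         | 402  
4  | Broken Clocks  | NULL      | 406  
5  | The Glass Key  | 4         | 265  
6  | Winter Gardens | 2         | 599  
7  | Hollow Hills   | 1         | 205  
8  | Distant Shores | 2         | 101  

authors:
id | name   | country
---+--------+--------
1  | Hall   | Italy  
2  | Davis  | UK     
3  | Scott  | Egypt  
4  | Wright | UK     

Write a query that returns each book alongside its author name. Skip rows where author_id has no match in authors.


INNER JOIN keeps only books rows whose author_id matches an id in authors. Walk through each book:
  - book 1 (The Iron Gate): author_id=2 -> matches Davis
  - book 2 (The Last Train): author_id=4 -> matches Wright
  - book 3 (Silent Waters): author_id=1 -> matches Hall
  - book 4 (Broken Clocks): author_id=NULL, no match -> dropped
  - book 5 (The Glass Key): author_id=4 -> matches Wright
  - book 6 (Winter Gardens): author_id=2 -> matches Davis
  - book 7 (Hollow Hills): author_id=1 -> matches Hall
  - book 8 (Distant Shores): author_id=2 -> matches Davis
So 1 of 8 rows is dropped.

SQL:
SELECT a.title, b.name AS author
FROM books a
INNER JOIN authors b ON a.author_id = b.id

Result:
title          | author
---------------+-------
The Iron Gate  | Davis 
The Last Train | Wright
Silent Waters  | Hall  
The Glass Key  | Wright
Winter Gardens | Davis 
Hollow Hills   | Hall  
Distant Shores | Davis 


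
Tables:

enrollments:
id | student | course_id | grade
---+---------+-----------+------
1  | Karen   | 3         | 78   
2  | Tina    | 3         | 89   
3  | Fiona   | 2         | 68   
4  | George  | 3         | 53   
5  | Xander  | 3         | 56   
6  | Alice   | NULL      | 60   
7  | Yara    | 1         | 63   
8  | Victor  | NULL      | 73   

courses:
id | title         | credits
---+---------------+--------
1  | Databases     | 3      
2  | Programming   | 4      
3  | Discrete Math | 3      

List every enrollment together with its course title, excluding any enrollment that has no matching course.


INNER JOIN keeps only enrollments rows whose course_id matches an id in courses. Walk through each enrollment:
  - enrollment 1 (Karen): course_id=3 -> matches Discrete Math
  - enrollment 2 (Tina): course_id=3 -> matches Discrete Math
  - enrollment 3 (Fiona): course_id=2 -> matches Programming
  - enrollment 4 (George): course_id=3 -> matches Discrete Math
  - enrollment 5 (Xander): course_id=3 -> matches Discrete Math
  - enrollment 6 (Alice): course_id=NULL, no match -> dropped
  - enrollment 7 (Yara): course_id=1 -> matches Databases
  - enrollment 8 (Victor): course_id=NULL, no match -> dropped
So 2 of 8 rows are dropped.

SQL:
SELECT a.student, b.title AS course
FROM enrollments a
INNER JOIN courses b ON a.course_id = b.id

Result:
student | course       
--------+--------------
Karen   | Discrete Math
Tina    | Discrete Math
Fiona   | Programming  
George  | Discrete Math
Xander  | Discrete Math
Yara    | Databases    


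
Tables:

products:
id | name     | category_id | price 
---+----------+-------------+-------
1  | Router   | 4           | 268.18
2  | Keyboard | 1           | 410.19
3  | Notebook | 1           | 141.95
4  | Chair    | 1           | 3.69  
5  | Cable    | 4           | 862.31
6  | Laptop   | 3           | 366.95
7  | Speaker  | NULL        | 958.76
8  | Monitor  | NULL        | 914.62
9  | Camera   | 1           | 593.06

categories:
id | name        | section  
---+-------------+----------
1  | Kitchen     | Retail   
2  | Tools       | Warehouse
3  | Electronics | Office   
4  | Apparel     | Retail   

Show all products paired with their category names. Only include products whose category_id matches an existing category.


INNER JOIN keeps only products rows whose category_id matches an id in categories. Walk through each product:
  - product 1 (Router): category_id=4 -> matches Apparel
  - product 2 (Keyboard): category_id=1 -> matches Kitchen
  - product 3 (Notebook): category_id=1 -> matches Kitchen
  - product 4 (Chair): category_id=1 -> matches Kitchen
  - product 5 (Cable): category_id=4 -> matches Apparel
  - product 6 (Laptop): category_id=3 -> matches Electronics
  - product 7 (Speaker): category_id=NULL, no match -> dropped
  - product 8 (Monitor): category_id=NULL, no match -> dropped
  - product 9 (Camera): category_id=1 -> matches Kitchen
So 2 of 9 rows are dropped.

SQL:
SELECT a.name, b.name AS category
FROM products a
INNER JOIN categories b ON a.category_id = b.id

Result:
name     | category   
---------+------------
Router   | Apparel    
Keyboard | Kitchen    
Notebook | Kitchen    
Chair    | Kitchen    
Cable    | Apparel    
Laptop   | Electronics
Camera   | Kitchen    


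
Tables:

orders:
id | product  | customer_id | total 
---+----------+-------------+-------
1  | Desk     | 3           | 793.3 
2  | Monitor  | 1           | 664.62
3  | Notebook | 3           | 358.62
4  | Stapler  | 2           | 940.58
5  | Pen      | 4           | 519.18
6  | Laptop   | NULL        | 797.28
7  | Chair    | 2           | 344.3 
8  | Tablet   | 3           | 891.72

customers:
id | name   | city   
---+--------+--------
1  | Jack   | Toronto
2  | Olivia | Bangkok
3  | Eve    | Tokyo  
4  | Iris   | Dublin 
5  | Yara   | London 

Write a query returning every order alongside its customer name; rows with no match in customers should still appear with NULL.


LEFT JOIN keeps every row from orders (the left table); where customer_id has no match in customers, the customer columns become NULL. Walk through each order:
  - order 1 (Desk): customer_id=3 -> matches Eve
  - order 2 (Monitor): customer_id=1 -> matches Jack
  - order 3 (Notebook): customer_id=3 -> matches Eve
  - order 4 (Stapler): customer_id=2 -> matches Olivia
  - order 5 (Pen): customer_id=4 -> matches Iris
  - order 6 (Laptop): customer_id=NULL, no match -> kept with NULL
  - order 7 (Chair): customer_id=2 -> matches Olivia
  - order 8 (Tablet): customer_id=3 -> matches Eve
All 8 rows appear; 1 has NULL customer.

SQL:
SELECT a.product, b.name AS customer
FROM orders a
LEFT JOIN customers b ON a.customer_id = b.id

Result:
product  | customer
---------+---------
Desk     | Eve     
Monitor  | Jack    
Notebook | Eve     
Stapler  | Olivia  
Pen      | Iris    
Laptop   | NULL    
Chair    | Olivia  
Tablet   | Eve     


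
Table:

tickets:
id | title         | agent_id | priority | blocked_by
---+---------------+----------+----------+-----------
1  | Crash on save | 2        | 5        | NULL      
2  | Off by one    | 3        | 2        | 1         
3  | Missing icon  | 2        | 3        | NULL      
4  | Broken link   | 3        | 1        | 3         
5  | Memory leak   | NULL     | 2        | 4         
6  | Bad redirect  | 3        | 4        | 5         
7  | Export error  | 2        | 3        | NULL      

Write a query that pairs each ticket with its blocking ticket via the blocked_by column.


This is a self-join: tickets is joined to a second copy of itself, matching each row's blocked_by to another row's id. Use LEFT JOIN so rows with blocked_by=NULL are kept.
  - ticket 1 (Crash on save): blocked_by=NULL -> NULL
  - ticket 2 (Off by one): blocked_by=1 -> Crash on save
  - ticket 3 (Missing icon): blocked_by=NULL -> NULL
  - ticket 4 (Broken link): blocked_by=3 -> Missing icon
  - ticket 5 (Memory leak): blocked_by=4 -> Broken link
  - ticket 6 (Bad redirect): blocked_by=5 -> Memory leak
  - ticket 7 (Export error): blocked_by=NULL -> NULL

SQL:
SELECT a.title AS item, b.title AS blocked_by
FROM tickets a
LEFT JOIN tickets b ON a.blocked_by = b.id

Result:
item          | blocked_by   
--------------+--------------
Crash on save | NULL         
Off by one    | Crash on save
Missing icon  | NULL         
Broken link   | Missing icon 
Memory leak   | Broken link  
Bad redirect  | Memory leak  
Export error  | NULL         


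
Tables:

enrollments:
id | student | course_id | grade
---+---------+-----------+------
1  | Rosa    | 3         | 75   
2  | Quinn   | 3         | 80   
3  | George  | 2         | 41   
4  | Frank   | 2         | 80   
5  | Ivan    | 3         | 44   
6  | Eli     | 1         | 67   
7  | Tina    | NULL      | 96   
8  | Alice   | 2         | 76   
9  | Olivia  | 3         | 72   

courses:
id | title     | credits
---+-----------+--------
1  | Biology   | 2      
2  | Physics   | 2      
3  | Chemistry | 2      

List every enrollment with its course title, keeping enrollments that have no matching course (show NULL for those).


LEFT JOIN keeps every row from enrollments (the left table); where course_id has no match in courses, the course columns become NULL. Walk through each enrollment:
  - enrollment 1 (Rosa): course_id=3 -> matches Chemistry
  - enrollment 2 (Quinn): course_id=3 -> matches Chemistry
  - enrollment 3 (George): course_id=2 -> matches Physics
  - enrollment 4 (Frank): course_id=2 -> matches Physics
  - enrollment 5 (Ivan): course_id=3 -> matches Chemistry
  - enrollment 6 (Eli): course_id=1 -> matches Biology
  - enrollment 7 (Tina): course_id=NULL, no match -> kept with NULL
  - enrollment 8 (Alice): course_id=2 -> matches Physics
  - enrollment 9 (Olivia): course_id=3 -> matches Chemistry
All 9 rows appear; 1 has NULL course.

SQL:
SELECT a.student, b.title AS course
FROM enrollments a
LEFT JOIN courses b ON a.course_id = b.id

Result:
student | course   
--------+----------
Rosa    | Chemistry
Quinn   | Chemistry
George  | Physics  
Frank   | Physics  
Ivan    | Chemistry
Eli     | Biology  
Tina    | NULL     
Alice   | Physics  
Olivia  | Chemistry


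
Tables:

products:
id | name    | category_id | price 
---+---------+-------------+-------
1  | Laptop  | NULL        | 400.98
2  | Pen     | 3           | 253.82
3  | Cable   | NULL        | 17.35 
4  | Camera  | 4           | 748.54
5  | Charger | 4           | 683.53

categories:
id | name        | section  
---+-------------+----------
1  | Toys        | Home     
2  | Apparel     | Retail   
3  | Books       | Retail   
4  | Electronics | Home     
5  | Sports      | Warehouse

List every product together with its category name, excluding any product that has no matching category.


INNER JOIN keeps only products rows whose category_id matches an id in categories. Walk through each product:
  - product 1 (Laptop): category_id=NULL, no match -> dropped
  - product 2 (Pen): category_id=3 -> matches Books
  - product 3 (Cable): category_id=NULL, no match -> dropped
  - product 4 (Camera): category_id=4 -> matches Electronics
  - product 5 (Charger): category_id=4 -> matches Electronics
So 2 of 5 rows are dropped.

SQL:
SELECT a.name, b.name AS category
FROM products a
INNER JOIN categories b ON a.category_id = b.id

Result:
name    | category   
--------+------------
Pen     | Books      
Camera  | Electronics
Charger | Electronics


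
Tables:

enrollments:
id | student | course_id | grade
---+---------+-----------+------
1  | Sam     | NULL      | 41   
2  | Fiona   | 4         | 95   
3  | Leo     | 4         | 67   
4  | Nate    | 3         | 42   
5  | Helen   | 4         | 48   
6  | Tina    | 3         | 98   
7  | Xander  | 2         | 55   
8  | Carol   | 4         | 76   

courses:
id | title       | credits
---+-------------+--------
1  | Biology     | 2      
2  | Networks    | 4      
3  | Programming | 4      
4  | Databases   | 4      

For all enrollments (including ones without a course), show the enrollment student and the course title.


LEFT JOIN keeps every row from enrollments (the left table); where course_id has no match in courses, the course columns become NULL. Walk through each enrollment:
  - enrollment 1 (Sam): course_id=NULL, no match -> kept with NULL
  - enrollment 2 (Fiona): course_id=4 -> matches Databases
  - enrollment 3 (Leo): course_id=4 -> matches Databases
  - enrollment 4 (Nate): course_id=3 -> matches Programming
  - enrollment 5 (Helen): course_id=4 -> matches Databases
  - enrollment 6 (Tina): course_id=3 -> matches Programming
  - enrollment 7 (Xander): course_id=2 -> matches Networks
  - enrollment 8 (Carol): course_id=4 -> matches Databases
All 8 rows appear; 1 has NULL course.

SQL:
SELECT a.student, b.title AS course
FROM enrollments a
LEFT JOIN courses b ON a.course_id = b.id

Result:
student | course     
--------+------------
Sam     | NULL       
Fiona   | Databases  
Leo     | Databases  
Nate    | Programming
Helen   | Databases  
Tina    | Programming
Xander  | Networks   
Carol   | Databases  


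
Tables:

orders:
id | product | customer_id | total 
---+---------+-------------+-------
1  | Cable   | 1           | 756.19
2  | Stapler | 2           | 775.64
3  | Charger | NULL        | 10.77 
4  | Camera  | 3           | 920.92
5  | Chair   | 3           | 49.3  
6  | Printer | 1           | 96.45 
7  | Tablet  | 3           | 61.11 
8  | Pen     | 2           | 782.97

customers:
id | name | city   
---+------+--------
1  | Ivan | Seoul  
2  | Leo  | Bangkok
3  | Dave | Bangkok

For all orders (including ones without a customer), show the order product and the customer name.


LEFT JOIN keeps every row from orders (the left table); where customer_id has no match in customers, the customer columns become NULL. Walk through each order:
  - order 1 (Cable): customer_id=1 -> matches Ivan
  - order 2 (Stapler): customer_id=2 -> matches Leo
  - order 3 (Charger): customer_id=NULL, no match -> kept with NULL
  - order 4 (Camera): customer_id=3 -> matches Dave
  - order 5 (Chair): customer_id=3 -> matches Dave
  - order 6 (Printer): customer_id=1 -> matches Ivan
  - order 7 (Tablet): customer_id=3 -> matches Dave
  - order 8 (Pen): customer_id=2 -> matches Leo
All 8 rows appear; 1 has NULL customer.

SQL:
SELECT a.product, b.name AS customer
FROM orders a
LEFT JOIN customers b ON a.customer_id = b.id

Result:
product | customer
--------+---------
Cable   | Ivan    
Stapler | Leo     
Charger | NULL    
Camera  | Dave    
Chair   | Dave    
Printer | Ivan    
Tablet  | Dave    
Pen     | Leo     


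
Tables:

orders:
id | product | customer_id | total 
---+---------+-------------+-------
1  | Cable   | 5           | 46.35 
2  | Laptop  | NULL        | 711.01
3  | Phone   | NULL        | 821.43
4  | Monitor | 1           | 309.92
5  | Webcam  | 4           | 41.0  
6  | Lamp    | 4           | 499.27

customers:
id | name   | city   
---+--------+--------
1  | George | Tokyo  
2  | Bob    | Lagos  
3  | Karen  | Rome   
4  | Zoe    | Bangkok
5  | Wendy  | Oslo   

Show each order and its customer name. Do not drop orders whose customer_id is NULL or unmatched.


LEFT JOIN keeps every row from orders (the left table); where customer_id has no match in customers, the customer columns become NULL. Walk through each order:
  - order 1 (Cable): customer_id=5 -> matches Wendy
  - order 2 (Laptop): customer_id=NULL, no match -> kept with NULL
  - order 3 (Phone): customer_id=NULL, no match -> kept with NULL
  - order 4 (Monitor): customer_id=1 -> matches George
  - order 5 (Webcam): customer_id=4 -> matches Zoe
  - order 6 (Lamp): customer_id=4 -> matches Zoe
All 6 rows appear; 2 have NULL customer.

SQL:
SELECT a.product, b.name AS customer
FROM orders a
LEFT JOIN customers b ON a.customer_id = b.id

Result:
product | customer
--------+---------
Cable   | Wendy   
Laptop  | NULL    
Phone   | NULL    
Monitor | George  
Webcam  | Zoe     
Lamp    | Zoe     


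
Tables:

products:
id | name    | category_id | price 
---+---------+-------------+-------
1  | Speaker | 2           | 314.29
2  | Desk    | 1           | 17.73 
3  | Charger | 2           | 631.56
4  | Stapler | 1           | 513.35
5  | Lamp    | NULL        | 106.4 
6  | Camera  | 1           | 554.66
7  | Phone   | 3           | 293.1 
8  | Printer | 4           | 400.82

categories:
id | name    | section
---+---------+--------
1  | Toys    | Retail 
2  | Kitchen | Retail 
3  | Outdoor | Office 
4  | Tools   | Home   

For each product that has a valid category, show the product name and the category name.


INNER JOIN keeps only products rows whose category_id matches an id in categories. Walk through each product:
  - product 1 (Speaker): category_id=2 -> matches Kitchen
  - product 2 (Desk): category_id=1 -> matches Toys
  - product 3 (Charger): category_id=2 -> matches Kitchen
  - product 4 (Stapler): category_id=1 -> matches Toys
  - product 5 (Lamp): category_id=NULL, no match -> dropped
  - product 6 (Camera): category_id=1 -> matches Toys
  - product 7 (Phone): category_id=3 -> matches Outdoor
  - product 8 (Printer): category_id=4 -> matches Tools
So 1 of 8 rows is dropped.

SQL:
SELECT a.name, b.name AS category
FROM products a
INNER JOIN categories b ON a.category_id = b.id

Result:
name    | category
--------+---------
Speaker | Kitchen 
Desk    | Toys    
Charger | Kitchen 
Stapler | Toys    
Camera  | Toys    
Phone   | Outdoor 
Printer | Tools   


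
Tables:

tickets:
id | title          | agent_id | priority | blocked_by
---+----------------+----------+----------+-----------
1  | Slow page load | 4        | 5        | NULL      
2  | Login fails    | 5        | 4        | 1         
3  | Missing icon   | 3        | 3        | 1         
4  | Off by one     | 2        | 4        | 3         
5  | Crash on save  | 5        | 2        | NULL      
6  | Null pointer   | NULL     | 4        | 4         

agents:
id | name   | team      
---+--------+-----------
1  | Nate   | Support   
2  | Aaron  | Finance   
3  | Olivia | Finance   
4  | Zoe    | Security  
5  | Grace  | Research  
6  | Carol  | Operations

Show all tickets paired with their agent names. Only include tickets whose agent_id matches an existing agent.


INNER JOIN keeps only tickets rows whose agent_id matches an id in agents. Walk through each ticket:
  - ticket 1 (Slow page load): agent_id=4 -> matches Zoe
  - ticket 2 (Login fails): agent_id=5 -> matches Grace
  - ticket 3 (Missing icon): agent_id=3 -> matches Olivia
  - ticket 4 (Off by one): agent_id=2 -> matches Aaron
  - ticket 5 (Crash on save): agent_id=5 -> matches Grace
  - ticket 6 (Null pointer): agent_id=NULL, no match -> dropped
So 1 of 6 rows is dropped.

SQL:
SELECT a.title, b.name AS agent
FROM tickets a
INNER JOIN agents b ON a.agent_id = b.id

Result:
title          | agent 
---------------+-------
Slow page load | Zoe   
Login fails    | Grace 
Missing icon   | Olivia
Off by one     | Aaron 
Crash on save  | Grace 


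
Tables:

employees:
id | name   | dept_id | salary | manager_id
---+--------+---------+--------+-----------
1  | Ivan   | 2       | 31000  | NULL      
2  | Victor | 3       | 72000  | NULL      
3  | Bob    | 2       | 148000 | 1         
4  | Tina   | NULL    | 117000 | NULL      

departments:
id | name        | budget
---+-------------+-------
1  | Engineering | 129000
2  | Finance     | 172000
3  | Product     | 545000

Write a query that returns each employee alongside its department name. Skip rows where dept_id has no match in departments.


INNER JOIN keeps only employees rows whose dept_id matches an id in departments. Walk through each employee:
  - employee 1 (Ivan): dept_id=2 -> matches Finance
  - employee 2 (Victor): dept_id=3 -> matches Product
  - employee 3 (Bob): dept_id=2 -> matches Finance
  - employee 4 (Tina): dept_id=NULL, no match -> dropped
So 1 of 4 rows is dropped.

SQL:
SELECT a.name, b.name AS department
FROM employees a
INNER JOIN departments b ON a.dept_id = b.id

Result:
name   | department
-------+-----------
Ivan   | Finance   
Victor | Product   
Bob    | Finance   


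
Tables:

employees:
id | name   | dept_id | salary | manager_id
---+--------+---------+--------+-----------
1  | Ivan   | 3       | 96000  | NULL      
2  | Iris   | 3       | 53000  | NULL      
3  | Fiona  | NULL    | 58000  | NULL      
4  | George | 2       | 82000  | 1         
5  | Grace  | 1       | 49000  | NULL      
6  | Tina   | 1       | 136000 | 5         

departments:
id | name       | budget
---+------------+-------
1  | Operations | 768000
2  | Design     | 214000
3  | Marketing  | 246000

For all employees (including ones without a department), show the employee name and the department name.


LEFT JOIN keeps every row from employees (the left table); where dept_id has no match in departments, the department columns become NULL. Walk through each employee:
  - employee 1 (Ivan): dept_id=3 -> matches Marketing
  - employee 2 (Iris): dept_id=3 -> matches Marketing
  - employee 3 (Fiona): dept_id=NULL, no match -> kept with NULL
  - employee 4 (George): dept_id=2 -> matches Design
  - employee 5 (Grace): dept_id=1 -> matches Operations
  - employee 6 (Tina): dept_id=1 -> matches Operations
All 6 rows appear; 1 has NULL department.

SQL:
SELECT a.name, b.name AS department
FROM employees a
LEFT JOIN departments b ON a.dept_id = b.id

Result:
name   | department
-------+-----------
Ivan   | Marketing 
Iris   | Marketing 
Fiona  | NULL      
George | Design    
Grace  | Operations
Tina   | Operations


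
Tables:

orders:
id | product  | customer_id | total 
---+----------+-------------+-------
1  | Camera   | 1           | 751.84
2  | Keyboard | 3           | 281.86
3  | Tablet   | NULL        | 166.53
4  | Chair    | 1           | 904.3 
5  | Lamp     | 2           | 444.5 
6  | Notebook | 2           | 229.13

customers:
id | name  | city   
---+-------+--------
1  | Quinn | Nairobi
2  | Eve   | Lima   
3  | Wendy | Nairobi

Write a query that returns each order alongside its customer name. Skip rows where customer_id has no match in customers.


INNER JOIN keeps only orders rows whose customer_id matches an id in customers. Walk through each order:
  - order 1 (Camera): customer_id=1 -> matches Quinn
  - order 2 (Keyboard): customer_id=3 -> matches Wendy
  - order 3 (Tablet): customer_id=NULL, no match -> dropped
  - order 4 (Chair): customer_id=1 -> matches Quinn
  - order 5 (Lamp): customer_id=2 -> matches Eve
  - order 6 (Notebook): customer_id=2 -> matches Eve
So 1 of 6 rows is dropped.

SQL:
SELECT a.product, b.name AS customer
FROM orders a
INNER JOIN customers b ON a.customer_id = b.id

Result:
product  | customer
---------+---------
Camera   | Quinn   
Keyboard | Wendy   
Chair    | Quinn   
Lamp     | Eve     
Notebook | Eve     


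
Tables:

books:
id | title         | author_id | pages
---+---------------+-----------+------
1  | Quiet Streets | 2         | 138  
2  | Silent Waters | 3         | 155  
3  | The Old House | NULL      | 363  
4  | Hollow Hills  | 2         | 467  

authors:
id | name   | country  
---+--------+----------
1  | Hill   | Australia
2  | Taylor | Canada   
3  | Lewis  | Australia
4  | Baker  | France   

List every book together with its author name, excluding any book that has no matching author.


INNER JOIN keeps only books rows whose author_id matches an id in authors. Walk through each book:
  - book 1 (Quiet Streets): author_id=2 -> matches Taylor
  - book 2 (Silent Waters): author_id=3 -> matches Lewis
  - book 3 (The Old House): author_id=NULL, no match -> dropped
  - book 4 (Hollow Hills): author_id=2 -> matches Taylor
So 1 of 4 rows is dropped.

SQL:
SELECT a.title, b.name AS author
FROM books a
INNER JOIN authors b ON a.author_id = b.id

Result:
title         | author
--------------+-------
Quiet Streets | Taylor
Silent Waters | Lewis 
Hollow Hills  | Taylor


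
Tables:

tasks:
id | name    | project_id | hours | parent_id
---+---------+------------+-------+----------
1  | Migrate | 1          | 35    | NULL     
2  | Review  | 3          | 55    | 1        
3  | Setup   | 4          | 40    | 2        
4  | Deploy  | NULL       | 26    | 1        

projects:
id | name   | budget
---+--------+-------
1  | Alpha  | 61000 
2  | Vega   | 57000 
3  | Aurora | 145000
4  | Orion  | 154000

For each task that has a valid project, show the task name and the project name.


INNER JOIN keeps only tasks rows whose project_id matches an id in projects. Walk through each task:
  - task 1 (Migrate): project_id=1 -> matches Alpha
  - task 2 (Review): project_id=3 -> matches Aurora
  - task 3 (Setup): project_id=4 -> matches Orion
  - task 4 (Deploy): project_id=NULL, no match -> dropped
So 1 of 4 rows is dropped.

SQL:
SELECT a.name, b.name AS project
FROM tasks a
INNER JOIN projects b ON a.project_id = b.id

Result:
name    | project
--------+--------
Migrate | Alpha  
Review  | Aurora 
Setup   | Orion  


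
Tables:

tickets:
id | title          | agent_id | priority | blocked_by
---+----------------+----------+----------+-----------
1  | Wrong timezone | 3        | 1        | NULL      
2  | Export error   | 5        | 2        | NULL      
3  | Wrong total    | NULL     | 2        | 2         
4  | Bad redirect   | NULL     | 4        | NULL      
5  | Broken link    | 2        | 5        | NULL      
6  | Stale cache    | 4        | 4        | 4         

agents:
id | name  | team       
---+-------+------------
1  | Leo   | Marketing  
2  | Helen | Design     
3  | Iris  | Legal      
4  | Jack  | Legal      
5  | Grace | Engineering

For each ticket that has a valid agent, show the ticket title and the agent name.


INNER JOIN keeps only tickets rows whose agent_id matches an id in agents. Walk through each ticket:
  - ticket 1 (Wrong timezone): agent_id=3 -> matches Iris
  - ticket 2 (Export error): agent_id=5 -> matches Grace
  - ticket 3 (Wrong total): agent_id=NULL, no match -> dropped
  - ticket 4 (Bad redirect): agent_id=NULL, no match -> dropped
  - ticket 5 (Broken link): agent_id=2 -> matches Helen
  - ticket 6 (Stale cache): agent_id=4 -> matches Jack
So 2 of 6 rows are dropped.

SQL:
SELECT a.title, b.name AS agent
FROM tickets a
INNER JOIN agents b ON a.agent_id = b.id

Result:
title          | agent
---------------+------
Wrong timezone | Iris 
Export error   | Grace
Broken link    | Helen
Stale cache    | Jack 


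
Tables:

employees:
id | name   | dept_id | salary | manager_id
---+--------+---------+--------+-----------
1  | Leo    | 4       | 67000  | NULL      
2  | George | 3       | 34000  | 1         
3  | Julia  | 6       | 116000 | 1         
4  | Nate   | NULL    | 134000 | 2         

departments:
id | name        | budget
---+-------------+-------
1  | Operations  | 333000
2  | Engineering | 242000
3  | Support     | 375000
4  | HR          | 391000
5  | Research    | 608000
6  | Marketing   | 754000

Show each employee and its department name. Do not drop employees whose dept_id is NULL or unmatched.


LEFT JOIN keeps every row from employees (the left table); where dept_id has no match in departments, the department columns become NULL. Walk through each employee:
  - employee 1 (Leo): dept_id=4 -> matches HR
  - employee 2 (George): dept_id=3 -> matches Support
  - employee 3 (Julia): dept_id=6 -> matches Marketing
  - employee 4 (Nate): dept_id=NULL, no match -> kept with NULL
All 4 rows appear; 1 has NULL department.

SQL:
SELECT a.name, b.name AS department
FROM employees a
LEFT JOIN departments b ON a.dept_id = b.id

Result:
name   | department
-------+-----------
Leo    | HR        
George | Support   
Julia  | Marketing 
Nate   | NULL      


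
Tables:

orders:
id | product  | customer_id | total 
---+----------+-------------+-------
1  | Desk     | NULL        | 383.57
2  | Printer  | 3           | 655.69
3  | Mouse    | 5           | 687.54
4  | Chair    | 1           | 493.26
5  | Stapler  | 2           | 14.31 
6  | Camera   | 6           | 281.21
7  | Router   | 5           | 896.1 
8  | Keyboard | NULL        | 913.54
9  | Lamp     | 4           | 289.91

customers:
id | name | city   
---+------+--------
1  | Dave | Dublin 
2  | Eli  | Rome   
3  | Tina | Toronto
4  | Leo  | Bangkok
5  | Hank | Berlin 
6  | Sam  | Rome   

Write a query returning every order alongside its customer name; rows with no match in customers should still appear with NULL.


LEFT JOIN keeps every row from orders (the left table); where customer_id has no match in customers, the customer columns become NULL. Walk through each order:
  - order 1 (Desk): customer_id=NULL, no match -> kept with NULL
  - order 2 (Printer): customer_id=3 -> matches Tina
  - order 3 (Mouse): customer_id=5 -> matches Hank
  - order 4 (Chair): customer_id=1 -> matches Dave
  - order 5 (Stapler): customer_id=2 -> matches Eli
  - order 6 (Camera): customer_id=6 -> matches Sam
  - order 7 (Router): customer_id=5 -> matches Hank
  - order 8 (Keyboard): customer_id=NULL, no match -> kept with NULL
  - order 9 (Lamp): customer_id=4 -> matches Leo
All 9 rows appear; 2 have NULL customer.

SQL:
SELECT a.product, b.name AS customer
FROM orders a
LEFT JOIN customers b ON a.customer_id = b.id

Result:
product  | customer
---------+---------
Desk     | NULL    
Printer  | Tina    
Mouse    | Hank    
Chair    | Dave    
Stapler  | Eli     
Camera   | Sam     
Router   | Hank    
Keyboard | NULL    
Lamp     | Leo     


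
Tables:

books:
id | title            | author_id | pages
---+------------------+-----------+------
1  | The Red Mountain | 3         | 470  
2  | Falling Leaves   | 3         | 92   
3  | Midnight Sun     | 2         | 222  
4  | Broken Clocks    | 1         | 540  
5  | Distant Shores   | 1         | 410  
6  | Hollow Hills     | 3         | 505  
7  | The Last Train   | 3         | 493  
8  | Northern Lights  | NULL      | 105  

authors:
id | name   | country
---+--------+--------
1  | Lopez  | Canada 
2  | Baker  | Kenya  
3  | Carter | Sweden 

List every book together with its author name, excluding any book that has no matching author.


INNER JOIN keeps only books rows whose author_id matches an id in authors. Walk through each book:
  - book 1 (The Red Mountain): author_id=3 -> matches Carter
  - book 2 (Falling Leaves): author_id=3 -> matches Carter
  - book 3 (Midnight Sun): author_id=2 -> matches Baker
  - book 4 (Broken Clocks): author_id=1 -> matches Lopez
  - book 5 (Distant Shores): author_id=1 -> matches Lopez
  - book 6 (Hollow Hills): author_id=3 -> matches Carter
  - book 7 (The Last Train): author_id=3 -> matches Carter
  - book 8 (Northern Lights): author_id=NULL, no match -> dropped
So 1 of 8 rows is dropped.

SQL:
SELECT a.title, b.name AS author
FROM books a
INNER JOIN authors b ON a.author_id = b.id

Result:
title            | author
-----------------+-------
The Red Mountain | Carter
Falling Leaves   | Carter
Midnight Sun     | Baker 
Broken Clocks    | Lopez 
Distant Shores   | Lopez 
Hollow Hills     | Carter
The Last Train   | Carter


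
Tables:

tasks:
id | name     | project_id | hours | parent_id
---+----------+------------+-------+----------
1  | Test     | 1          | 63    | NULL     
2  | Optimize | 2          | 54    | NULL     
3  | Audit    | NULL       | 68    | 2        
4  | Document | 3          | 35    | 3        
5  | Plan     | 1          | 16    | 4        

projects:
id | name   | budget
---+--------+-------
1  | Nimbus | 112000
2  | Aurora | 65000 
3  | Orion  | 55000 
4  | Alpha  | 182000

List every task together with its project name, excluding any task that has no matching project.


INNER JOIN keeps only tasks rows whose project_id matches an id in projects. Walk through each task:
  - task 1 (Test): project_id=1 -> matches Nimbus
  - task 2 (Optimize): project_id=2 -> matches Aurora
  - task 3 (Audit): project_id=NULL, no match -> dropped
  - task 4 (Document): project_id=3 -> matches Orion
  - task 5 (Plan): project_id=1 -> matches Nimbus
So 1 of 5 rows is dropped.

SQL:
SELECT a.name, b.name AS project
FROM tasks a
INNER JOIN projects b ON a.project_id = b.id

Result:
name     | project
---------+--------
Test     | Nimbus 
Optimize | Aurora 
Document | Orion  
Plan     | Nimbus 


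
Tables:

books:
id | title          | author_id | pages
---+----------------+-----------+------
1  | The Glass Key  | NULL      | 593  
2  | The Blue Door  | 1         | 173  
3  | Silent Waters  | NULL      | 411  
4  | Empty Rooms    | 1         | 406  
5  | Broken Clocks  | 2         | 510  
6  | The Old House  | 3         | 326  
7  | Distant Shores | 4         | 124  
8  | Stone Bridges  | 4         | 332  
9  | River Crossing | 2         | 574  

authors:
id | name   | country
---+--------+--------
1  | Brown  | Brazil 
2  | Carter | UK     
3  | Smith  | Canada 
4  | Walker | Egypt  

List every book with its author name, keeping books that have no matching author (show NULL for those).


LEFT JOIN keeps every row from books (the left table); where author_id has no match in authors, the author columns become NULL. Walk through each book:
  - book 1 (The Glass Key): author_id=NULL, no match -> kept with NULL
  - book 2 (The Blue Door): author_id=1 -> matches Brown
  - book 3 (Silent Waters): author_id=NULL, no match -> kept with NULL
  - book 4 (Empty Rooms): author_id=1 -> matches Brown
  - book 5 (Broken Clocks): author_id=2 -> matches Carter
  - book 6 (The Old House): author_id=3 -> matches Smith
  - book 7 (Distant Shores): author_id=4 -> matches Walker
  - book 8 (Stone Bridges): author_id=4 -> matches Walker
  - book 9 (River Crossing): author_id=2 -> matches Carter
All 9 rows appear; 2 have NULL author.

SQL:
SELECT a.title, b.name AS author
FROM books a
LEFT JOIN authors b ON a.author_id = b.id

Result:
title          | author
---------------+-------
The Glass Key  | NULL  
The Blue Door  | Brown 
Silent Waters  | NULL  
Empty Rooms    | Brown 
Broken Clocks  | Carter
The Old House  | Smith 
Distant Shores | Walker
Stone Bridges  | Walker
River Crossing | Carter


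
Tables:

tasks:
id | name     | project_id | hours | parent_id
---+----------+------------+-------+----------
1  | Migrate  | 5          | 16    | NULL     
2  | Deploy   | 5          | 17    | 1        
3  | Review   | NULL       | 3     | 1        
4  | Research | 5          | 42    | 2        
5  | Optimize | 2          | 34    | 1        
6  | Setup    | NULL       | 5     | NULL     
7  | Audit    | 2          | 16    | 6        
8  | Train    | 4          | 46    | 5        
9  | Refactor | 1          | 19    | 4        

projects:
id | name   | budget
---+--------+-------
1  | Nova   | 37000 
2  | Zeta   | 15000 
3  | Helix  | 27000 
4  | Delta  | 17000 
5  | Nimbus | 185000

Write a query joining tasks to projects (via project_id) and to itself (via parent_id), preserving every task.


Two LEFT JOINs from the same base table tasks: one to projects via project_id, one to tasks itself via parent_id. Both are LEFT so every task is preserved.
Match against projects:
  - task 1 (Migrate): project_id=5 -> matches Nimbus
  - task 2 (Deploy): project_id=5 -> matches Nimbus
  - task 3 (Review): project_id=NULL, no match -> kept with NULL
  - task 4 (Research): project_id=5 -> matches Nimbus
  - task 5 (Optimize): project_id=2 -> matches Zeta
  - task 6 (Setup): project_id=NULL, no match -> kept with NULL
  - task 7 (Audit): project_id=2 -> matches Zeta
  - task 8 (Train): project_id=4 -> matches Delta
  - task 9 (Refactor): project_id=1 -> matches Nova
Match against tasks (self):
  - task 1 (Migrate): parent_id=NULL -> NULL
  - task 2 (Deploy): parent_id=1 -> Migrate
  - task 3 (Review): parent_id=1 -> Migrate
  - task 4 (Research): parent_id=2 -> Deploy
  - task 5 (Optimize): parent_id=1 -> Migrate
  - task 6 (Setup): parent_id=NULL -> NULL
  - task 7 (Audit): parent_id=6 -> Setup
  - task 8 (Train): parent_id=5 -> Optimize
  - task 9 (Refactor): parent_id=4 -> Research

SQL:
SELECT a.name, b.name AS project, c.name AS parent
FROM tasks a
LEFT JOIN projects b ON a.project_id = b.id
LEFT JOIN tasks c ON a.parent_id = c.id

Result:
name     | project | parent  
---------+---------+---------
Migrate  | Nimbus  | NULL    
Deploy   | Nimbus  | Migrate 
Review   | NULL    | Migrate 
Research | Nimbus  | Deploy  
Optimize | Zeta    | Migrate 
Setup    | NULL    | NULL    
Audit    | Zeta    | Setup   
Train    | Delta   | Optimize
Refactor | Nova    | Research


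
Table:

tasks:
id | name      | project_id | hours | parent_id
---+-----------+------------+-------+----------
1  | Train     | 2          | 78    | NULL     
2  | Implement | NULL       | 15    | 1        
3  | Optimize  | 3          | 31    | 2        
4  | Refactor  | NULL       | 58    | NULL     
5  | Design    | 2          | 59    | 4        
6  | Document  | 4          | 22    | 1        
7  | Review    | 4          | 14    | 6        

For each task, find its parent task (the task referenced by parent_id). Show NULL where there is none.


This is a self-join: tasks is joined to a second copy of itself, matching each row's parent_id to another row's id. Use LEFT JOIN so rows with parent_id=NULL are kept.
  - task 1 (Train): parent_id=NULL -> NULL
  - task 2 (Implement): parent_id=1 -> Train
  - task 3 (Optimize): parent_id=2 -> Implement
  - task 4 (Refactor): parent_id=NULL -> NULL
  - task 5 (Design): parent_id=4 -> Refactor
  - task 6 (Document): parent_id=1 -> Train
  - task 7 (Review): parent_id=6 -> Document

SQL:
SELECT a.name AS item, b.name AS parent
FROM tasks a
LEFT JOIN tasks b ON a.parent_id = b.id

Result:
item      | parent   
----------+----------
Train     | NULL     
Implement | Train    
Optimize  | Implement
Refactor  | NULL     
Design    | Refactor 
Document  | Train    
Review    | Document 


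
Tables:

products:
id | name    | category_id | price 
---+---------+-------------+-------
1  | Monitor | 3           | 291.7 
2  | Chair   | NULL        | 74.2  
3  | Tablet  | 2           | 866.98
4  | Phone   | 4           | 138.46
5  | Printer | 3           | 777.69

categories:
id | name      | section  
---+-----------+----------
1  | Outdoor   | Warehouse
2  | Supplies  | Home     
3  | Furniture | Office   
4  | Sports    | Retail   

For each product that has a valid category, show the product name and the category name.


INNER JOIN keeps only products rows whose category_id matches an id in categories. Walk through each product:
  - product 1 (Monitor): category_id=3 -> matches Furniture
  - product 2 (Chair): category_id=NULL, no match -> dropped
  - product 3 (Tablet): category_id=2 -> matches Supplies
  - product 4 (Phone): category_id=4 -> matches Sports
  - product 5 (Printer): category_id=3 -> matches Furniture
So 1 of 5 rows is dropped.

SQL:
SELECT a.name, b.name AS category
FROM products a
INNER JOIN categories b ON a.category_id = b.id

Result:
name    | category 
--------+----------
Monitor | Furniture
Tablet  | Supplies 
Phone   | Sports   
Printer | Furniture


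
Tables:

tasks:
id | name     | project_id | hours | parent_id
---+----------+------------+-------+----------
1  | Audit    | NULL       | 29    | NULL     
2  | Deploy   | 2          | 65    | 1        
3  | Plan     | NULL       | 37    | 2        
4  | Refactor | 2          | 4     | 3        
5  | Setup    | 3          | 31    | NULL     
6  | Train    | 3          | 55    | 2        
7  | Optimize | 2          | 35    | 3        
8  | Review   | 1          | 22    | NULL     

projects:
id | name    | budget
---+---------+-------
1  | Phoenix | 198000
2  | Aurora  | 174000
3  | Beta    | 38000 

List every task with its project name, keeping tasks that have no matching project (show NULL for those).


LEFT JOIN keeps every row from tasks (the left table); where project_id has no match in projects, the project columns become NULL. Walk through each task:
  - task 1 (Audit): project_id=NULL, no match -> kept with NULL
  - task 2 (Deploy): project_id=2 -> matches Aurora
  - task 3 (Plan): project_id=NULL, no match -> kept with NULL
  - task 4 (Refactor): project_id=2 -> matches Aurora
  - task 5 (Setup): project_id=3 -> matches Beta
  - task 6 (Train): project_id=3 -> matches Beta
  - task 7 (Optimize): project_id=2 -> matches Aurora
  - task 8 (Review): project_id=1 -> matches Phoenix
All 8 rows appear; 2 have NULL project.

SQL:
SELECT a.name, b.name AS project
FROM tasks a
LEFT JOIN projects b ON a.project_id = b.id

Result:
name     | project
---------+--------
Audit    | NULL   
Deploy   | Aurora 
Plan     | NULL   
Refactor | Aurora 
Setup    | Beta   
Train    | Beta   
Optimize | Aurora 
Review   | Phoenix


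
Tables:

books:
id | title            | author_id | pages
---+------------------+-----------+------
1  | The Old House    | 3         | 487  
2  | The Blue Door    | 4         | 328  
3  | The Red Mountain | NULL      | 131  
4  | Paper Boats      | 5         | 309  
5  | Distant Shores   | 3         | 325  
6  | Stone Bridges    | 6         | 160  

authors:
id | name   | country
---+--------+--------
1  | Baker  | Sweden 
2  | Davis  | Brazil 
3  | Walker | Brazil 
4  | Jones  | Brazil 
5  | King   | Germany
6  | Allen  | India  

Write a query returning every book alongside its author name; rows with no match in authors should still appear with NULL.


LEFT JOIN keeps every row from books (the left table); where author_id has no match in authors, the author columns become NULL. Walk through each book:
  - book 1 (The Old House): author_id=3 -> matches Walker
  - book 2 (The Blue Door): author_id=4 -> matches Jones
  - book 3 (The Red Mountain): author_id=NULL, no match -> kept with NULL
  - book 4 (Paper Boats): author_id=5 -> matches King
  - book 5 (Distant Shores): author_id=3 -> matches Walker
  - book 6 (Stone Bridges): author_id=6 -> matches Allen
All 6 rows appear; 1 has NULL author.

SQL:
SELECT a.title, b.name AS author
FROM books a
LEFT JOIN authors b ON a.author_id = b.id

Result:
title            | author
-----------------+-------
The Old House    | Walker
The Blue Door    | Jones 
The Red Mountain | NULL  
Paper Boats      | King  
Distant Shores   | Walker
Stone Bridges    | Allen 
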